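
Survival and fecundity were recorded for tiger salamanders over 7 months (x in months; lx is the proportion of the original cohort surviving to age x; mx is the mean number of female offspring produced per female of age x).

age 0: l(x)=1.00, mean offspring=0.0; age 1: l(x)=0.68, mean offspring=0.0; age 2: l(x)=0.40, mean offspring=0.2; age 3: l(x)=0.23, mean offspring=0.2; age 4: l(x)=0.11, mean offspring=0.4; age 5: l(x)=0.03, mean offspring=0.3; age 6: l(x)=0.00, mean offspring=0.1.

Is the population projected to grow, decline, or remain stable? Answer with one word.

R0 = Σ lx·mx = 0 + 0 + 0.08 + 0.046 + 0.044 + 0.009 + 0 = 0.179
R0 < 1, so the population is declining.

declining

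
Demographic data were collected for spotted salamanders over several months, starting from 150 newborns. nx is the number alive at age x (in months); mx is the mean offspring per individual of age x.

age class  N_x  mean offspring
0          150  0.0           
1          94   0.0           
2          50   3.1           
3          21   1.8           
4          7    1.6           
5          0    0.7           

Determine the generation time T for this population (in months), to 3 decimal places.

lx = nx/n0 = nx/150: 1, 0.62667…, 0.33333…, 0.14, 0.04667…, 0
lx·mx: 0, 0, 1.033333…, 0.252, 0.074667…, 0 → R0 = 1.36…
x·lx·mx: 0, 0, 2.066667…, 0.756, 0.298667…, 0 → Σ = 3.121333…
T = 3.121333… / 1.36… = 2.295098… → 2.295

2.295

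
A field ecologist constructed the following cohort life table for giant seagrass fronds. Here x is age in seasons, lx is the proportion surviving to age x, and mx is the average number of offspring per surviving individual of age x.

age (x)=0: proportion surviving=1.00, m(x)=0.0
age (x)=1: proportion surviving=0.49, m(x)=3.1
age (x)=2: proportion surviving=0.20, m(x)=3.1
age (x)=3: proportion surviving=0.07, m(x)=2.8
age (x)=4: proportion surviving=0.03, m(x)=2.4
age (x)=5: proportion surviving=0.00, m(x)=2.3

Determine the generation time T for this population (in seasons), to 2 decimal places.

1.51

lx·mx: 0, 1.519, 0.62, 0.196, 0.072, 0 → R0 = 2.407
x·lx·mx: 0, 1.519, 1.24, 0.588, 0.288, 0 → Σ = 3.635
T = 3.635 / 2.407 = 1.510179… → 1.51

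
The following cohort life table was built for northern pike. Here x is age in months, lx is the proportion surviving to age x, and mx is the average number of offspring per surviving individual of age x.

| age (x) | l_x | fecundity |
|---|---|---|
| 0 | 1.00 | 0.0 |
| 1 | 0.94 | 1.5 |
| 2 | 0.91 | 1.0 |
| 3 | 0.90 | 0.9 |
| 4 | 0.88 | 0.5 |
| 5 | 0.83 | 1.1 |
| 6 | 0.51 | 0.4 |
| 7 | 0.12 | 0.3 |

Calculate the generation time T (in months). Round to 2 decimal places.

lx·mx: 0, 1.41, 0.91, 0.81, 0.44, 0.913, 0.204, 0.036 → R0 = 4.723
x·lx·mx: 0, 1.41, 1.82, 2.43, 1.76, 4.565, 1.224, 0.252 → Σ = 13.461
T = 13.461 / 4.723 = 2.850095… → 2.85

2.85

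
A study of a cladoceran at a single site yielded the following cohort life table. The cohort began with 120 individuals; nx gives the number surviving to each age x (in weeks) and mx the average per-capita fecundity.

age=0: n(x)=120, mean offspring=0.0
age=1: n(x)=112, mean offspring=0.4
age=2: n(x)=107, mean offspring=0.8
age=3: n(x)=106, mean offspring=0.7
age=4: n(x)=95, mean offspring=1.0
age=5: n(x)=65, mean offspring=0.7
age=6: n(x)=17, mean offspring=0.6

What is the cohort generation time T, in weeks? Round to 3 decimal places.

3.117

lx = nx/n0 = nx/120: 1, 0.93333…, 0.89167…, 0.88333…, 0.79167…, 0.54167…, 0.14167…
lx·mx: 0, 0.373333…, 0.713333…, 0.618333…, 0.791667…, 0.379167…, 0.085… → R0 = 2.960833…
x·lx·mx: 0, 0.373333…, 1.426667…, 1.855…, 3.166667…, 1.895833…, 0.51… → Σ = 9.2275…
T = 9.2275… / 2.960833… = 3.116521… → 3.117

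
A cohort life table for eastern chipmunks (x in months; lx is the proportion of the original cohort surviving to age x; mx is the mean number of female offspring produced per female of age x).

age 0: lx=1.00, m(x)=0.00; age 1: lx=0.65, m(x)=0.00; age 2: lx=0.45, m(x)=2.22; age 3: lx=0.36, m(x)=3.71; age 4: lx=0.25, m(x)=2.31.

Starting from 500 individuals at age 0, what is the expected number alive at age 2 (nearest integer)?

225

Expected survivors = N0 · l_2 = 500 × 0.45 = 225 → 225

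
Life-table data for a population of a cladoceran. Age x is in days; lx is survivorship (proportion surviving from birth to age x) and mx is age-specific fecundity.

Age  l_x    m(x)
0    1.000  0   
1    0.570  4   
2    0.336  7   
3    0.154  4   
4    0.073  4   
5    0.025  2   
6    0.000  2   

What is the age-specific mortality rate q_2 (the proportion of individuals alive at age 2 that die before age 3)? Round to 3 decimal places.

q_2 = (l_2 − l_3) / l_2 = (0.336 − 0.154) / 0.336
     = 0.182 / 0.336 = 0.541667… → 0.542

0.542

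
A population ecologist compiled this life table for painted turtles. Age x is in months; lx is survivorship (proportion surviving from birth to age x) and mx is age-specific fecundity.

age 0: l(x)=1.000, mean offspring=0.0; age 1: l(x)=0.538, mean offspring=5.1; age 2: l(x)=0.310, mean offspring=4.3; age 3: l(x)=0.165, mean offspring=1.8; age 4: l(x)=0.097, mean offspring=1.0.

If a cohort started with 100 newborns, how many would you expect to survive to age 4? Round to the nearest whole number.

Expected survivors = N0 · l_4 = 100 × 0.097 = 9.7 → 10

10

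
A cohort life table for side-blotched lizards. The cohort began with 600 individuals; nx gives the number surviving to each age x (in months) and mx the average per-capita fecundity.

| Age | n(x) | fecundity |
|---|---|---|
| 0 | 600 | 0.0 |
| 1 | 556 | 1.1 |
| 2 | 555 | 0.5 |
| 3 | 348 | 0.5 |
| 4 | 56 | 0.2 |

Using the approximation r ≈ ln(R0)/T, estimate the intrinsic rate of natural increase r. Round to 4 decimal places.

lx = nx/n0 = nx/600: 1, 0.92667…, 0.925, 0.58, 0.09333…
R0 = Σ lx·mx = 0 + 1.01933… + 0.4625 + 0.29 + 0.01867… = 1.7905…
Σ x·lx·mx = 2.889…; T = 2.889…/1.7905… = 1.61352…
r ≈ ln(R0)/T = ln(1.7905…)/1.61352… = 0.36101… → 0.3610

0.3610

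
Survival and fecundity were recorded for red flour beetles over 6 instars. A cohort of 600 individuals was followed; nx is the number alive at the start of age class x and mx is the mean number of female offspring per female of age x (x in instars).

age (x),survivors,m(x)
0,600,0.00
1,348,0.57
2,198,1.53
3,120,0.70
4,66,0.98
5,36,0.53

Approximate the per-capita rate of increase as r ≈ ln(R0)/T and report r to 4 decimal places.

lx = nx/n0 = nx/600: 1, 0.58, 0.33, 0.2, 0.11, 0.06
R0 = Σ lx·mx = 0 + 0.3306 + 0.5049 + 0.14 + 0.1078 + 0.0318 = 1.1151
Σ x·lx·mx = 2.3506; T = 2.3506/1.1151 = 2.10797…
r ≈ ln(R0)/T = ln(1.1151)/2.10797… = 0.051682… → 0.0517

0.0517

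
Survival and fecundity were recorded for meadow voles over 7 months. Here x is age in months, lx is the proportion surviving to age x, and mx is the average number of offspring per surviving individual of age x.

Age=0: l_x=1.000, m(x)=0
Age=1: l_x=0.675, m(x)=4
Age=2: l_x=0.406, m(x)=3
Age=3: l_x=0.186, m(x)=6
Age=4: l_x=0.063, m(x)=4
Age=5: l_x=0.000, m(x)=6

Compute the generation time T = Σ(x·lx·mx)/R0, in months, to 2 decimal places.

1.80

lx·mx: 0, 2.7, 1.218, 1.116, 0.252, 0 → R0 = 5.286
x·lx·mx: 0, 2.7, 2.436, 3.348, 1.008, 0 → Σ = 9.492
T = 9.492 / 5.286 = 1.795687… → 1.80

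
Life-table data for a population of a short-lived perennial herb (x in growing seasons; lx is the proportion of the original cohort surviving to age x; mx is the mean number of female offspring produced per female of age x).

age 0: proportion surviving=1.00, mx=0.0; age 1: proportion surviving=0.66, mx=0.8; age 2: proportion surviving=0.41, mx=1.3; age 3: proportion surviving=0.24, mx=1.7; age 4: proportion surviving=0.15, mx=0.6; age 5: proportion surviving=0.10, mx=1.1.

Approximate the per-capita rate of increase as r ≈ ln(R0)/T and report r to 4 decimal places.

R0 = Σ lx·mx = 0 + 0.528 + 0.533 + 0.408 + 0.09 + 0.11 = 1.669
Σ x·lx·mx = 3.728; T = 3.728/1.669 = 2.23367…
r ≈ ln(R0)/T = ln(1.669)/2.23367… = 0.229319… → 0.2293

0.2293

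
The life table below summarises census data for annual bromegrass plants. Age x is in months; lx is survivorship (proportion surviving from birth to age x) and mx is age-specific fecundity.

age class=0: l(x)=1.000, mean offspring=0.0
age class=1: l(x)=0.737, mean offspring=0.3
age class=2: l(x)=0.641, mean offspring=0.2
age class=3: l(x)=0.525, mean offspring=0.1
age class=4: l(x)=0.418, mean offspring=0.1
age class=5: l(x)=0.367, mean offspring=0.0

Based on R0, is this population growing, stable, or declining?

declining

R0 = Σ lx·mx = 0 + 0.2211 + 0.1282 + 0.0525 + 0.0418 + 0 = 0.4436
R0 < 1, so the population is declining.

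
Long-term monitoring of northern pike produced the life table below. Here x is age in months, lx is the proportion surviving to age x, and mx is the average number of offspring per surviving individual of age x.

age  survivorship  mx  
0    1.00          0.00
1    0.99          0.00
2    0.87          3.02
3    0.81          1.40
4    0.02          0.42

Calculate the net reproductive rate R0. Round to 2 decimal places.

3.77

lx·mx by age: 0, 0, 2.6274, 1.134, 0.0084
R0 = Σ lx·mx = 3.7698 → 3.77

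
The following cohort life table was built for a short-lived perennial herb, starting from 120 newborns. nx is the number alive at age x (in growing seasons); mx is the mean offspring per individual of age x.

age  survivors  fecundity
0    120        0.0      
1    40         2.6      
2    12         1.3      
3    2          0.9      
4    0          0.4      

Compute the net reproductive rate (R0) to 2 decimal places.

1.01

lx = nx/n0 = nx/120: 1, 0.33333…, 0.1, 0.01667…, 0
lx·mx by age: 0, 0.866667…, 0.13, 0.015…, 0
R0 = Σ lx·mx = 1.011667… → 1.01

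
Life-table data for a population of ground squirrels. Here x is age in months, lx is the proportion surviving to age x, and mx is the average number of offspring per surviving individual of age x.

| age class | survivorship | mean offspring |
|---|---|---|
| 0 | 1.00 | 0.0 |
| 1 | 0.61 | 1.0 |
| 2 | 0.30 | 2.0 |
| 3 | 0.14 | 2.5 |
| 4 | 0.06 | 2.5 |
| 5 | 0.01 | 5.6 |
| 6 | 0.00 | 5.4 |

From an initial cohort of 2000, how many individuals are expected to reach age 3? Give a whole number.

280

Expected survivors = N0 · l_3 = 2000 × 0.14 = 280 → 280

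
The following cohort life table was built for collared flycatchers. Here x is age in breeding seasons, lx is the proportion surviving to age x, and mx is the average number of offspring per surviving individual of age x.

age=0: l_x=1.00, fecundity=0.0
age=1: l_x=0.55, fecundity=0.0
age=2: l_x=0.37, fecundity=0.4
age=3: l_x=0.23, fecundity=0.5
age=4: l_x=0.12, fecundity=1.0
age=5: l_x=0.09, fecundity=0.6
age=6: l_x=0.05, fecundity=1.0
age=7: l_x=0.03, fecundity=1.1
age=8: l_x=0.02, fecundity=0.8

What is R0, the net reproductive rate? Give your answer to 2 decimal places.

0.54

lx·mx by age: 0, 0, 0.148, 0.115, 0.12, 0.054, 0.05, 0.033, 0.016
R0 = Σ lx·mx = 0.536 → 0.54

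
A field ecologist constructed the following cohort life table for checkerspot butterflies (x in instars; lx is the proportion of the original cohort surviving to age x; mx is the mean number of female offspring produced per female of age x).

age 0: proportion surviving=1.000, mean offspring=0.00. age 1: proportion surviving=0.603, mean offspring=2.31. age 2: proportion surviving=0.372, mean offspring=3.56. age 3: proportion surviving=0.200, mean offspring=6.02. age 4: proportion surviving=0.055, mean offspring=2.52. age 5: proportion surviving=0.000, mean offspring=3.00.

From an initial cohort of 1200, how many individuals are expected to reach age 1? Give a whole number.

724

Expected survivors = N0 · l_1 = 1200 × 0.603 = 723.6 → 724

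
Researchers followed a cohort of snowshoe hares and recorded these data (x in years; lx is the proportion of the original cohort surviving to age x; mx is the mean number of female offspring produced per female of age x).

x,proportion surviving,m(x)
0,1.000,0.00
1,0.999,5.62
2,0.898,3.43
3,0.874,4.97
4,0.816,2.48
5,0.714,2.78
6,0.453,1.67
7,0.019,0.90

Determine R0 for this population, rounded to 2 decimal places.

17.82

lx·mx by age: 0, 5.61438, 3.08014, 4.34378, 2.02368, 1.98492, 0.75651, 0.0171
R0 = Σ lx·mx = 17.82051 → 17.82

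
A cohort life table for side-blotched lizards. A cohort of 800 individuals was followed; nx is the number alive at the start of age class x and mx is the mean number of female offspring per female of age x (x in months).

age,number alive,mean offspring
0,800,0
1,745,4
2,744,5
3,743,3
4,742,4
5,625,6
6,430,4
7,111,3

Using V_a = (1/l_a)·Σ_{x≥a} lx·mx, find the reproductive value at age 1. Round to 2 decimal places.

23.76

lx = nx/n0 = nx/800: 1, 0.93125, 0.93, 0.92875, 0.9275, 0.78125, 0.5375, 0.13875
lx·mx for x ≥ 1: 3.725, 4.65, 2.78625, 3.71, 4.6875, 2.15, 0.41625 → sum = 22.125
V_1 = 22.125 / l_1 = 22.125 / 0.93125 = 23.758389… → 23.76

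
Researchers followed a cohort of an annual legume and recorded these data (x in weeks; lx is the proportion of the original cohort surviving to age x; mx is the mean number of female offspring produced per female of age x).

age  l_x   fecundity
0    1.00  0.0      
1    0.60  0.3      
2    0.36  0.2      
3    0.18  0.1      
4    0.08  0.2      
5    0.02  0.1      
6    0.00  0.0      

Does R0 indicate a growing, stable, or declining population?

declining

R0 = Σ lx·mx = 0 + 0.18 + 0.072 + 0.018 + 0.016 + 0.002 + 0 = 0.288
R0 < 1, so the population is declining.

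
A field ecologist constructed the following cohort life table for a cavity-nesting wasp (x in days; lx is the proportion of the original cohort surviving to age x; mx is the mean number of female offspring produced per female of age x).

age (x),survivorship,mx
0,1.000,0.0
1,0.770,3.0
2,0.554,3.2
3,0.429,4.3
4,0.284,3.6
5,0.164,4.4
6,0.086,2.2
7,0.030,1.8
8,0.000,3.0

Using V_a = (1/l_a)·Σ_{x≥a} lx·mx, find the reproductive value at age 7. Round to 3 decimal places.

1.800

lx·mx for x ≥ 7: 0.054, 0 → sum = 0.054
V_7 = 0.054 / l_7 = 0.054 / 0.03 = 1.8 → 1.800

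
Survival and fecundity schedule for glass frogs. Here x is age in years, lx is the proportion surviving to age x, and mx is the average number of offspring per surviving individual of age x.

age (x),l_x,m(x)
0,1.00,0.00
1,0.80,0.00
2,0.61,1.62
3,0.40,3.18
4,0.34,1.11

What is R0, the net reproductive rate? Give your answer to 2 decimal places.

lx·mx by age: 0, 0, 0.9882, 1.272, 0.3774
R0 = Σ lx·mx = 2.6376 → 2.64

2.64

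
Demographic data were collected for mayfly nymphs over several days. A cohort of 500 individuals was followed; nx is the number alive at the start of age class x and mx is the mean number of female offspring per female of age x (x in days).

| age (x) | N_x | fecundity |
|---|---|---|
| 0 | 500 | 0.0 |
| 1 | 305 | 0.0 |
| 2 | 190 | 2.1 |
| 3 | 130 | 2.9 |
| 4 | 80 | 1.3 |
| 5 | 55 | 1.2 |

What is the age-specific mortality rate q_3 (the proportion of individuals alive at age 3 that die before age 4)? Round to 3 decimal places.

lx = nx/n0 = nx/500: 1, 0.61, 0.38, 0.26, 0.16, 0.11
q_3 = (l_3 − l_4) / l_3 = (0.26 − 0.16) / 0.26
     = 0.1 / 0.26 = 0.384615… → 0.385

0.385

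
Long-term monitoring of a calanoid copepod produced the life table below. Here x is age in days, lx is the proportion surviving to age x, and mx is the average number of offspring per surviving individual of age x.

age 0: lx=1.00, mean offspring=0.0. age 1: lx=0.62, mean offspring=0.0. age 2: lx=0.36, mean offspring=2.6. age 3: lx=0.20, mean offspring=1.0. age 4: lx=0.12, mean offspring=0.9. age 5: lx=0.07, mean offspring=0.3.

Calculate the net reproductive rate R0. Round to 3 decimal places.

lx·mx by age: 0, 0, 0.936, 0.2, 0.108, 0.021
R0 = Σ lx·mx = 1.265 → 1.265

1.265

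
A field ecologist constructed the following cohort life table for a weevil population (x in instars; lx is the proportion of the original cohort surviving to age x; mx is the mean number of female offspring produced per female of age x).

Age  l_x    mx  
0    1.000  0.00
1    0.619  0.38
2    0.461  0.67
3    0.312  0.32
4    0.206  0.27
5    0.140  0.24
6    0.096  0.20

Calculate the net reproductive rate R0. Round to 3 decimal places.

0.752

lx·mx by age: 0, 0.23522, 0.30887, 0.09984, 0.05562, 0.0336, 0.0192
R0 = Σ lx·mx = 0.75235 → 0.752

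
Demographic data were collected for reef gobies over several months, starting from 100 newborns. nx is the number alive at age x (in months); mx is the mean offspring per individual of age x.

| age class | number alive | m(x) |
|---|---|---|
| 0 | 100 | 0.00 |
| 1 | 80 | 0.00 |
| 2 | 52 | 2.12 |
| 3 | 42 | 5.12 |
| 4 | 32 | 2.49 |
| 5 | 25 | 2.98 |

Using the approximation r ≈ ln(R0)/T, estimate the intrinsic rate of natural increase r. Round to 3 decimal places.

0.483

lx = nx/n0 = nx/100: 1, 0.8, 0.52, 0.42, 0.32, 0.25
R0 = Σ lx·mx = 0 + 0 + 1.1024 + 2.1504 + 0.7968 + 0.745 = 4.7946
Σ x·lx·mx = 15.5682; T = 15.5682/4.7946 = 3.24703…
r ≈ ln(R0)/T = ln(4.7946)/3.24703… = 0.48275… → 0.483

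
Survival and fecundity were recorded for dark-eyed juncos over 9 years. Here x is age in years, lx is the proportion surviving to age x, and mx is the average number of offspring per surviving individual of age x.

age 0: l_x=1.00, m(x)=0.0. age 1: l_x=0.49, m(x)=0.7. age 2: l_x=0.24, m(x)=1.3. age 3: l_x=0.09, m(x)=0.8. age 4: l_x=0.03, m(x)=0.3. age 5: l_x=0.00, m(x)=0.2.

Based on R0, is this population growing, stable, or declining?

declining

R0 = Σ lx·mx = 0 + 0.343 + 0.312 + 0.072 + 0.009 + 0 = 0.736
R0 < 1, so the population is declining.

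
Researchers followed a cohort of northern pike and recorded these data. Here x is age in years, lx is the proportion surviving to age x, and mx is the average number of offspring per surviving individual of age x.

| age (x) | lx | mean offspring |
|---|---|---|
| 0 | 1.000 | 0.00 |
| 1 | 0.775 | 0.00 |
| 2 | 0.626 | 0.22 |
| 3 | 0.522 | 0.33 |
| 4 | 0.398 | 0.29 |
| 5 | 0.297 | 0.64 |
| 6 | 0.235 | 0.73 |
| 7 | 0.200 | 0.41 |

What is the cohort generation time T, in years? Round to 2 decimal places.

lx·mx: 0, 0, 0.13772, 0.17226, 0.11542, 0.19008, 0.17155, 0.082 → R0 = 0.86903
x·lx·mx: 0, 0, 0.27544, 0.51678, 0.46168, 0.9504, 1.0293, 0.574 → Σ = 3.8076
T = 3.8076 / 0.86903 = 4.381437… → 4.38

4.38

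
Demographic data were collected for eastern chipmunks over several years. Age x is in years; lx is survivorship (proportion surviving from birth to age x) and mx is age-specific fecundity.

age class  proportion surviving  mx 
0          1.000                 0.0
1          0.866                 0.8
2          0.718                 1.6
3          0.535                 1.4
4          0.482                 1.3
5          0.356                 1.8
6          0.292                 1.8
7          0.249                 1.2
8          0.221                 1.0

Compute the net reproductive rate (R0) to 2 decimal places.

lx·mx by age: 0, 0.6928, 1.1488, 0.749, 0.6266, 0.6408, 0.5256, 0.2988, 0.221
R0 = Σ lx·mx = 4.9034 → 4.90

4.90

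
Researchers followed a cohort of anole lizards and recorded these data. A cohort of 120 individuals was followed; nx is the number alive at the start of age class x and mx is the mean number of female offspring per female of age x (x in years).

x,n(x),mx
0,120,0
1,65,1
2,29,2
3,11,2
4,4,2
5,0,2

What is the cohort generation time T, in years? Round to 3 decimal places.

1.824

lx = nx/n0 = nx/120: 1, 0.54167…, 0.24167…, 0.09167…, 0.03333…, 0
lx·mx: 0, 0.541667…, 0.483333…, 0.183333…, 0.066667…, 0 → R0 = 1.275…
x·lx·mx: 0, 0.541667…, 0.966667…, 0.55…, 0.266667…, 0 → Σ = 2.325…
T = 2.325… / 1.275… = 1.823529… → 1.824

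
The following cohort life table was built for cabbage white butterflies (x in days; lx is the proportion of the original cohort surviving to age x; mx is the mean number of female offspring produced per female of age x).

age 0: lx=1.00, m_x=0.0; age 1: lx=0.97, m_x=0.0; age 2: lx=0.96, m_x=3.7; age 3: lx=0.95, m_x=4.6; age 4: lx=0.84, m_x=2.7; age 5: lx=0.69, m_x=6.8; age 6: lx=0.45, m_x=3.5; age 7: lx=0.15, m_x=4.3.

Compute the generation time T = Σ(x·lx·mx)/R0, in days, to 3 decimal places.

3.901

lx·mx: 0, 0, 3.552, 4.37, 2.268, 4.692, 1.575, 0.645 → R0 = 17.102
x·lx·mx: 0, 0, 7.104, 13.11, 9.072, 23.46, 9.45, 4.515 → Σ = 66.711
T = 66.711 / 17.102 = 3.900772… → 3.901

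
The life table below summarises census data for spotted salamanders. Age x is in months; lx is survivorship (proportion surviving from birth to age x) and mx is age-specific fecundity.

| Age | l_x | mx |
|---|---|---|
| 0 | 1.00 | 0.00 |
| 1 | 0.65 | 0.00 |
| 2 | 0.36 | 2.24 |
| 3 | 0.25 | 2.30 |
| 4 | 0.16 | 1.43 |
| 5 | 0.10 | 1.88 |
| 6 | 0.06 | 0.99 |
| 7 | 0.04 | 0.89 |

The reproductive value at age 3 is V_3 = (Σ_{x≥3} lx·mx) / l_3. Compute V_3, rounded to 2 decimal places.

4.35

lx·mx for x ≥ 3: 0.575, 0.2288, 0.188, 0.0594, 0.0356 → sum = 1.0868
V_3 = 1.0868 / l_3 = 1.0868 / 0.25 = 4.3472 → 4.35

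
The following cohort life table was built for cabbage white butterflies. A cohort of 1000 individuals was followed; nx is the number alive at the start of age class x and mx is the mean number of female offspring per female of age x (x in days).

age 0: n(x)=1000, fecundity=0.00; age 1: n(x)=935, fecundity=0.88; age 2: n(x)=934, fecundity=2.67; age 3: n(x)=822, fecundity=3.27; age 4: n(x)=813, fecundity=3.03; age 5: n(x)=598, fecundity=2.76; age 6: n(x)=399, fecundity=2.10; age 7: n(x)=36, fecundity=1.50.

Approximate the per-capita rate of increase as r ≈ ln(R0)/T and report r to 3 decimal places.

lx = nx/n0 = nx/1000: 1, 0.935, 0.934, 0.822, 0.813, 0.598, 0.399, 0.036
R0 = Σ lx·mx = 0 + 0.8228 + 2.49378 + 2.68794 + 2.46339 + 1.65048 + 0.8379 + 0.054 = 11.01029
Σ x·lx·mx = 37.38554; T = 37.38554/11.01029 = 3.39551…
r ≈ ln(R0)/T = ln(11.01029)/3.39551… = 0.70647… → 0.706

0.706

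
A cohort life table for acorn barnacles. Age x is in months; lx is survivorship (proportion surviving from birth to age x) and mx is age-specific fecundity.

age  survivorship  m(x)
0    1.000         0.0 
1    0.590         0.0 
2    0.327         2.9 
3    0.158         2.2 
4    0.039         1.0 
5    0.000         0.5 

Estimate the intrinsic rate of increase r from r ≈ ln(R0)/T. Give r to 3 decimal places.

R0 = Σ lx·mx = 0 + 0 + 0.9483 + 0.3476 + 0.039 + 0 = 1.3349
Σ x·lx·mx = 3.0954; T = 3.0954/1.3349 = 2.31883…
r ≈ ln(R0)/T = ln(1.3349)/2.31883… = 0.12457… → 0.125

0.125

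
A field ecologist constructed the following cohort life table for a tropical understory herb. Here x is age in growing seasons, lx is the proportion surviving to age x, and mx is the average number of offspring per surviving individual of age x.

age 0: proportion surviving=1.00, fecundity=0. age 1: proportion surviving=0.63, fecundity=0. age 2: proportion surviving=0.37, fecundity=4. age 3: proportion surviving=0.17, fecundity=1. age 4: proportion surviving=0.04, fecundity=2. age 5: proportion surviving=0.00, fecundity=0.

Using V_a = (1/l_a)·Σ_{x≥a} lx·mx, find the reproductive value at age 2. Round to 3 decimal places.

4.676

lx·mx for x ≥ 2: 1.48, 0.17, 0.08, 0 → sum = 1.73
V_2 = 1.73 / l_2 = 1.73 / 0.37 = 4.675676… → 4.676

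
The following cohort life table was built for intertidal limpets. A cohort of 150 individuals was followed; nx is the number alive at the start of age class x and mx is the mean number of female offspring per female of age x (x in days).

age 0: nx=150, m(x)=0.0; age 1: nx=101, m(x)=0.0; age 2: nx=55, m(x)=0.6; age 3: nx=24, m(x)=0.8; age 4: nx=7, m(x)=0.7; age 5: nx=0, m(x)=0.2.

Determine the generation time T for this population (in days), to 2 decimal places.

2.51

lx = nx/n0 = nx/150: 1, 0.67333…, 0.36667…, 0.16, 0.04667…, 0
lx·mx: 0, 0, 0.22…, 0.128, 0.032667…, 0 → R0 = 0.380667…
x·lx·mx: 0, 0, 0.44…, 0.384, 0.130667…, 0 → Σ = 0.954667…
T = 0.954667… / 0.380667… = 2.507881… → 2.51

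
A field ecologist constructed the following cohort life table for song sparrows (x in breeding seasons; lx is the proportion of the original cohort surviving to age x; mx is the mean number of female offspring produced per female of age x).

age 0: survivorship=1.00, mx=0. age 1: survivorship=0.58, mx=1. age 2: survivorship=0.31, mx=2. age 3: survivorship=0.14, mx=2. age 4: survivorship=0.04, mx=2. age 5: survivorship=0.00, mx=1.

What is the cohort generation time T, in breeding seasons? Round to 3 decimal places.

lx·mx: 0, 0.58, 0.62, 0.28, 0.08, 0 → R0 = 1.56
x·lx·mx: 0, 0.58, 1.24, 0.84, 0.32, 0 → Σ = 2.98
T = 2.98 / 1.56 = 1.910256… → 1.910

1.910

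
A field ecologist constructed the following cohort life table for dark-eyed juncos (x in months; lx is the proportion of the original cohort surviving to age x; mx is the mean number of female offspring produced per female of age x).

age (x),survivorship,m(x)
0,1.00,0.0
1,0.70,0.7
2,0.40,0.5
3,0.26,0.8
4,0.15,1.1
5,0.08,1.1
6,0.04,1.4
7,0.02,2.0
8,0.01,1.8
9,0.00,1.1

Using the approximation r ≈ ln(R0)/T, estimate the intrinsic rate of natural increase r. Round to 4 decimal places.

0.0881

R0 = Σ lx·mx = 0 + 0.49 + 0.2 + 0.208 + 0.165 + 0.088 + 0.056 + 0.04 + 0.018 + 0 = 1.265
Σ x·lx·mx = 3.374; T = 3.374/1.265 = 2.66719…
r ≈ ln(R0)/T = ln(1.265)/2.66719… = 0.088135… → 0.0881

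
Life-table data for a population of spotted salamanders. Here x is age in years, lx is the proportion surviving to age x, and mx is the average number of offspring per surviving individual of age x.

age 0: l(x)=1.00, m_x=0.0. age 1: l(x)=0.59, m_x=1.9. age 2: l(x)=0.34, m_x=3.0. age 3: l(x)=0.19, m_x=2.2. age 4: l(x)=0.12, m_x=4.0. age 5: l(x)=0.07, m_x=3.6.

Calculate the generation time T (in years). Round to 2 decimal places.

lx·mx: 0, 1.121, 1.02, 0.418, 0.48, 0.252 → R0 = 3.291
x·lx·mx: 0, 1.121, 2.04, 1.254, 1.92, 1.26 → Σ = 7.595
T = 7.595 / 3.291 = 2.307809… → 2.31

2.31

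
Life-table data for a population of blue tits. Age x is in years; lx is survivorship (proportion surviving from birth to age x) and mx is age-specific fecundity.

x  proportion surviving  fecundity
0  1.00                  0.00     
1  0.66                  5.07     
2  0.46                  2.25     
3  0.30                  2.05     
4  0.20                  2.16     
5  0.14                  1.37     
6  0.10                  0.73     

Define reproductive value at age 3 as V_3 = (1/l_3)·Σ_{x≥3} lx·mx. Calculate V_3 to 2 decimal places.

4.37

lx·mx for x ≥ 3: 0.615, 0.432, 0.1918, 0.073 → sum = 1.3118
V_3 = 1.3118 / l_3 = 1.3118 / 0.3 = 4.372667… → 4.37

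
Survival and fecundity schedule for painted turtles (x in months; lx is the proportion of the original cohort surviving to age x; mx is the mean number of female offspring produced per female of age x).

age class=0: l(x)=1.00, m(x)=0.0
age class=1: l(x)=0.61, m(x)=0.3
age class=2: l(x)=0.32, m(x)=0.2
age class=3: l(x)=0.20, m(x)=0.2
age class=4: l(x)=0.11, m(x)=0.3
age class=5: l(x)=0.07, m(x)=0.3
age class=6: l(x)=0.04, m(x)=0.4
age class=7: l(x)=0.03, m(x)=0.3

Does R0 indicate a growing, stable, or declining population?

declining

R0 = Σ lx·mx = 0 + 0.183 + 0.064 + 0.04 + 0.033 + 0.021 + 0.016 + 0.009 = 0.366
R0 < 1, so the population is declining.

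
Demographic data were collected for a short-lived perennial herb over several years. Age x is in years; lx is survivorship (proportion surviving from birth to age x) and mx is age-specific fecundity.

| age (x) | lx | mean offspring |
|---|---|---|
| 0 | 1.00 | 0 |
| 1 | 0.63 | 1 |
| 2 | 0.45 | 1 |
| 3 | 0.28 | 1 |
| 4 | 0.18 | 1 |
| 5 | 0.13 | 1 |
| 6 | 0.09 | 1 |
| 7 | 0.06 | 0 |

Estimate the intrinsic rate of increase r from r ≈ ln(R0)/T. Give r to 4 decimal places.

0.2325

R0 = Σ lx·mx = 0 + 0.63 + 0.45 + 0.28 + 0.18 + 0.13 + 0.09 + 0 = 1.76
Σ x·lx·mx = 4.28; T = 4.28/1.76 = 2.43182…
r ≈ ln(R0)/T = ln(1.76)/2.43182… = 0.232465… → 0.2325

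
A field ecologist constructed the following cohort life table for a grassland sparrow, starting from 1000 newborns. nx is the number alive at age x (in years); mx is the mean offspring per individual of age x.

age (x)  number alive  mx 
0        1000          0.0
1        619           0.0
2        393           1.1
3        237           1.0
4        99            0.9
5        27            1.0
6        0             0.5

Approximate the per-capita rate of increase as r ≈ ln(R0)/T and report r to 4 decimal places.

-0.0918

lx = nx/n0 = nx/1000: 1, 0.619, 0.393, 0.237, 0.099, 0.027, 0
R0 = Σ lx·mx = 0 + 0 + 0.4323 + 0.237 + 0.0891 + 0.027 + 0 = 0.7854
Σ x·lx·mx = 2.067; T = 2.067/0.7854 = 2.63178…
r ≈ ln(R0)/T = ln(0.7854)/2.63178… = -0.091787… → -0.0918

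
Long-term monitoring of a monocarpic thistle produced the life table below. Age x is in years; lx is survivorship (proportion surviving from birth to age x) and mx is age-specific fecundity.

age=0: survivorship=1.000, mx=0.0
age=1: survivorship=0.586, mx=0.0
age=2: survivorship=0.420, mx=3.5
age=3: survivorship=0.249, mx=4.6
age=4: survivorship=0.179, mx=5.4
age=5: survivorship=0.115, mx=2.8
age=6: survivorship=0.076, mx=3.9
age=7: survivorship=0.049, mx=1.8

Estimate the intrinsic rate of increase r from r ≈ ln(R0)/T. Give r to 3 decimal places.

0.438

R0 = Σ lx·mx = 0 + 0 + 1.47 + 1.1454 + 0.9666 + 0.322 + 0.2964 + 0.0882 = 4.2886
Σ x·lx·mx = 14.2484; T = 14.2484/4.2886 = 3.32239…
r ≈ ln(R0)/T = ln(4.2886)/3.32239… = 0.43823… → 0.438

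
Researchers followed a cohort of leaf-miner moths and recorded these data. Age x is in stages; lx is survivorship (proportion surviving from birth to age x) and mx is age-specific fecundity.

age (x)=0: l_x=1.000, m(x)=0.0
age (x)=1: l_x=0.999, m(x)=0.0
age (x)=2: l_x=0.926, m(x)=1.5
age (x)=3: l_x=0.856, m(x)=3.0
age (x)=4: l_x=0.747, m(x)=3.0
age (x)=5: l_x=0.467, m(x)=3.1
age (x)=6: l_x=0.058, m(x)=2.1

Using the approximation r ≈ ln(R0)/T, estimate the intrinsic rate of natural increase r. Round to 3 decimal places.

0.581

R0 = Σ lx·mx = 0 + 0 + 1.389 + 2.568 + 2.241 + 1.4477 + 0.1218 = 7.7675
Σ x·lx·mx = 27.4153; T = 27.4153/7.7675 = 3.52949…
r ≈ ln(R0)/T = ln(7.7675)/3.52949… = 0.58081… → 0.581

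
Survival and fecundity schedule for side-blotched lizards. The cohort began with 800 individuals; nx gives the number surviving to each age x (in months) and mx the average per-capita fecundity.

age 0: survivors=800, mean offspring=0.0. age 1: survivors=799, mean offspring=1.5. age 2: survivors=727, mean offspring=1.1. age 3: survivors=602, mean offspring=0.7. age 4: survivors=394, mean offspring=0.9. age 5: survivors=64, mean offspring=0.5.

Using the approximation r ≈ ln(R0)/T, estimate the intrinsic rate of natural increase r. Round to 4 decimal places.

0.6244

lx = nx/n0 = nx/800: 1, 0.99875, 0.90875, 0.7525, 0.4925, 0.08
R0 = Σ lx·mx = 0 + 1.49813… + 0.99963… + 0.52675 + 0.44325 + 0.04 = 3.50775
Σ x·lx·mx = 7.050625; T = 7.050625/3.50775 = 2.01001…
r ≈ ln(R0)/T = ln(3.50775)/2.01001… = 0.624361… → 0.6244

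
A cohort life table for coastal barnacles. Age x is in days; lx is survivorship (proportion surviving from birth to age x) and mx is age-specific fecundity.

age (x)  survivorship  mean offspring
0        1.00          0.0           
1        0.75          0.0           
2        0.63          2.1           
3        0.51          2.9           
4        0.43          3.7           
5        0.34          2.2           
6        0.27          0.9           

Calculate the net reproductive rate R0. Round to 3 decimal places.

lx·mx by age: 0, 0, 1.323, 1.479, 1.591, 0.748, 0.243
R0 = Σ lx·mx = 5.384 → 5.384

5.384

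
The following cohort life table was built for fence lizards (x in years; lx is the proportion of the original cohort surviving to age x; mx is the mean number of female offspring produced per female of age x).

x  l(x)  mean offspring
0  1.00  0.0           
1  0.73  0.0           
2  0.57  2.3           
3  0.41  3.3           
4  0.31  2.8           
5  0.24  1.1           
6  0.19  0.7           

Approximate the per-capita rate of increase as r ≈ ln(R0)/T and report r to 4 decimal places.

R0 = Σ lx·mx = 0 + 0 + 1.311 + 1.353 + 0.868 + 0.264 + 0.133 = 3.929
Σ x·lx·mx = 12.271; T = 12.271/3.929 = 3.12319…
r ≈ ln(R0)/T = ln(3.929)/3.12319… = 0.438137… → 0.4381

0.4381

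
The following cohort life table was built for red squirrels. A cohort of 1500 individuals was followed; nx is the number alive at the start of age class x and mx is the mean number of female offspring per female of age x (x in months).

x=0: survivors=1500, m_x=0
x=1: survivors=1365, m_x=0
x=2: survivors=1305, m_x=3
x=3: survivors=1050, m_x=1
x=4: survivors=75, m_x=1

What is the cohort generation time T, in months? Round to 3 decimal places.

lx = nx/n0 = nx/1500: 1, 0.91, 0.87, 0.7, 0.05
lx·mx: 0, 0, 2.61, 0.7, 0.05 → R0 = 3.36
x·lx·mx: 0, 0, 5.22, 2.1, 0.2 → Σ = 7.52
T = 7.52 / 3.36 = 2.238095… → 2.238

2.238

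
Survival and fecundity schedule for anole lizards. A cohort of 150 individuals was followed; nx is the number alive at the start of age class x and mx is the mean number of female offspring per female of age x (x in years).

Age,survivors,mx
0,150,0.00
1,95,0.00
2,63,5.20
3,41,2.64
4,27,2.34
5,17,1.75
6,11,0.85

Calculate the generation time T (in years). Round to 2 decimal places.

2.67

lx = nx/n0 = nx/150: 1, 0.63333…, 0.42, 0.27333…, 0.18, 0.11333…, 0.07333…
lx·mx: 0, 0, 2.184, 0.7216…, 0.4212, 0.198333…, 0.062333… → R0 = 3.587467…
x·lx·mx: 0, 0, 4.368, 2.1648…, 1.6848, 0.991667…, 0.374… → Σ = 9.583267…
T = 9.583267… / 3.587467… = 2.671319… → 2.67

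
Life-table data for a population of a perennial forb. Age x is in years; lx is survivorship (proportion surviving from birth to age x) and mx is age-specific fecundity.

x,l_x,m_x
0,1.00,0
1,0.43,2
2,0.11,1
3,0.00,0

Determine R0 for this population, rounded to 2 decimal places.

lx·mx by age: 0, 0.86, 0.11, 0
R0 = Σ lx·mx = 0.97 → 0.97

0.97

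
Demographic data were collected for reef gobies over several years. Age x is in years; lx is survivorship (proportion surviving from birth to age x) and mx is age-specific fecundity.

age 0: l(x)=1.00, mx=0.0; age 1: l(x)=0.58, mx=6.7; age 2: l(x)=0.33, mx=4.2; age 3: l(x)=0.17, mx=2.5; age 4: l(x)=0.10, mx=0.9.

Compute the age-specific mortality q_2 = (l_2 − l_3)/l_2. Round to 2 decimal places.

0.48

q_2 = (l_2 − l_3) / l_2 = (0.33 − 0.17) / 0.33
     = 0.16 / 0.33 = 0.484848… → 0.48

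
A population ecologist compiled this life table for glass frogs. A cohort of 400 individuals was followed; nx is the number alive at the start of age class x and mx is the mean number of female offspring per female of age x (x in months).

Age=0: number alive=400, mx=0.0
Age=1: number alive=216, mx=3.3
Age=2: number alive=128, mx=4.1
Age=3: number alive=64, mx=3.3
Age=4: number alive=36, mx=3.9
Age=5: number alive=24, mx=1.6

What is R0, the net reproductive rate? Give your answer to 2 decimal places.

lx = nx/n0 = nx/400: 1, 0.54, 0.32, 0.16, 0.09, 0.06
lx·mx by age: 0, 1.782, 1.312, 0.528, 0.351, 0.096
R0 = Σ lx·mx = 4.069 → 4.07

4.07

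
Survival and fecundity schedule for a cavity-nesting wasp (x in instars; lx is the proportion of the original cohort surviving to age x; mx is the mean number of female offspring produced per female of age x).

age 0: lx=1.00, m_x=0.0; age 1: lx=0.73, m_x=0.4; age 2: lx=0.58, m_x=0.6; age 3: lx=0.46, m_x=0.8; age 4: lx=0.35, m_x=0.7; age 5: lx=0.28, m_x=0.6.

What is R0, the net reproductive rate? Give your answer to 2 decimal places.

lx·mx by age: 0, 0.292, 0.348, 0.368, 0.245, 0.168
R0 = Σ lx·mx = 1.421 → 1.42

1.42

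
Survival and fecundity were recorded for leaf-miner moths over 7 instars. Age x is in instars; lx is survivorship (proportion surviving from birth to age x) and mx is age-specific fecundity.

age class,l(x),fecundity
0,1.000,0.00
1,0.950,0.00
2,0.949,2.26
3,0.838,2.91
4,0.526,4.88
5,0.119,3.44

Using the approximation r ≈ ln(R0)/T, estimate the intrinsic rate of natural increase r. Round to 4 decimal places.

R0 = Σ lx·mx = 0 + 0 + 2.14474 + 2.43858 + 2.56688 + 0.40936 = 7.55956
Σ x·lx·mx = 23.91954; T = 23.91954/7.55956 = 3.16414…
r ≈ ln(R0)/T = ln(7.55956)/3.16414… = 0.639292… → 0.6393

0.6393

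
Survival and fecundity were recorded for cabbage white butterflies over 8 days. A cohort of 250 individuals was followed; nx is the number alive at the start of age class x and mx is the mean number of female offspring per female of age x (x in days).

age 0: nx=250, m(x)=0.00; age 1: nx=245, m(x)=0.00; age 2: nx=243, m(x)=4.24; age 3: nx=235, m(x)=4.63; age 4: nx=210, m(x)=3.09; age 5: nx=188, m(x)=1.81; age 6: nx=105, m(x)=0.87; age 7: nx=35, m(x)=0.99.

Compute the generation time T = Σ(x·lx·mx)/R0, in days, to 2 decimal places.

lx = nx/n0 = nx/250: 1, 0.98, 0.972, 0.94, 0.84, 0.752, 0.42, 0.14
lx·mx: 0, 0, 4.12128, 4.3522, 2.5956, 1.36112, 0.3654, 0.1386 → R0 = 12.9342
x·lx·mx: 0, 0, 8.24256, 13.0566, 10.3824, 6.8056, 2.1924, 0.9702 → Σ = 41.64976
T = 41.64976 / 12.9342 = 3.220126… → 3.22

3.22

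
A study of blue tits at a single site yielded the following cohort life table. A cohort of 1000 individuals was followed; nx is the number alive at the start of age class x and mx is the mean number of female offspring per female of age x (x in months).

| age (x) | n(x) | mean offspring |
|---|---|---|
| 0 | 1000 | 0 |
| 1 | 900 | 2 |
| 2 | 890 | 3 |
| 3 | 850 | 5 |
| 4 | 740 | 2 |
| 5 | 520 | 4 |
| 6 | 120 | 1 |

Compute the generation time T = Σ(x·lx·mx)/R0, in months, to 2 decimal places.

2.98

lx = nx/n0 = nx/1000: 1, 0.9, 0.89, 0.85, 0.74, 0.52, 0.12
lx·mx: 0, 1.8, 2.67, 4.25, 1.48, 2.08, 0.12 → R0 = 12.4
x·lx·mx: 0, 1.8, 5.34, 12.75, 5.92, 10.4, 0.72 → Σ = 36.93
T = 36.93 / 12.4 = 2.978226… → 2.98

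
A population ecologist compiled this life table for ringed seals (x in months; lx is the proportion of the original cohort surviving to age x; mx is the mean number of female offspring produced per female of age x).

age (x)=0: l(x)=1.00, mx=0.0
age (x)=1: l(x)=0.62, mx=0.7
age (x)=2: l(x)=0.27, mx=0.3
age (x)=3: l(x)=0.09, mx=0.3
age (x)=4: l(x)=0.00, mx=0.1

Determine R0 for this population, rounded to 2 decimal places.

0.54

lx·mx by age: 0, 0.434, 0.081, 0.027, 0
R0 = Σ lx·mx = 0.542 → 0.54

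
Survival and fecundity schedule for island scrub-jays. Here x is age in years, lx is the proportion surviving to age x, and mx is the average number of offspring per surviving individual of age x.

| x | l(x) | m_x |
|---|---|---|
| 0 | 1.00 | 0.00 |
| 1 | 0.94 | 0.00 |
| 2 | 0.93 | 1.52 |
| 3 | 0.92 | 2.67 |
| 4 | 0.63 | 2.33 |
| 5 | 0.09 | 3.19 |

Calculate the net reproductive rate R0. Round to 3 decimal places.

5.625

lx·mx by age: 0, 0, 1.4136, 2.4564, 1.4679, 0.2871
R0 = Σ lx·mx = 5.625 → 5.625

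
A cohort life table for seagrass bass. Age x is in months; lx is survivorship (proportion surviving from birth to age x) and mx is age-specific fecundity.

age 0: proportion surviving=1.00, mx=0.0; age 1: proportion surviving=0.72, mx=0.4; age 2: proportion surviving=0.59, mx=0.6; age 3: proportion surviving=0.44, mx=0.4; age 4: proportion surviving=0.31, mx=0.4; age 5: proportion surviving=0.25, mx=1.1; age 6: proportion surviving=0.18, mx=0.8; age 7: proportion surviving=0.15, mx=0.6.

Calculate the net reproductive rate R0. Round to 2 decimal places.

lx·mx by age: 0, 0.288, 0.354, 0.176, 0.124, 0.275, 0.144, 0.09
R0 = Σ lx·mx = 1.451 → 1.45

1.45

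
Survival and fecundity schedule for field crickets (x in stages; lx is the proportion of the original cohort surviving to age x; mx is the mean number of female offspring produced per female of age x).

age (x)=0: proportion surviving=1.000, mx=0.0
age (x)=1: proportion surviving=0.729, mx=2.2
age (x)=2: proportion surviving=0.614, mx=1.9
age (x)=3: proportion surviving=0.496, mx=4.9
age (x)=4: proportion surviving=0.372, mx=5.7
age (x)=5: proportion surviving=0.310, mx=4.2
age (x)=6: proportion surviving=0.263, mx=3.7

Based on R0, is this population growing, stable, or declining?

growing

R0 = Σ lx·mx = 0 + 1.6038 + 1.1666 + 2.4304 + 2.1204 + 1.302 + 0.9731 = 9.5963
R0 > 1, so the population is growing.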